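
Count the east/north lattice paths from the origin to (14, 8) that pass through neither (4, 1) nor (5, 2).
Number of paths = 167475

Inclusion–exclusion. Total paths: C(22, 14) = 319770. Through P₁: C(5, 4)·C(17, 10) = 97240. Through P₂: C(7, 5)·C(15, 9) = 105105. Since P₁ is strictly southwest of P₂, a monotone path through both must visit P₁ then P₂; paths through both = C(5, 4)·C(2, 1)·C(15, 9) = 50050. Avoid both = 319770 − 97240 − 105105 + 50050 = 167475.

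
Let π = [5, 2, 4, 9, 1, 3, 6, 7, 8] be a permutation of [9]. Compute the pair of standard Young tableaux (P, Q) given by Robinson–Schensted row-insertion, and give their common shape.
P = [1, 3, 6, 7, 8] / [2, 4, 9] / [5];  Q = [1, 3, 4, 8, 9] / [2, 6, 7] / [5];  common shape = (5, 3, 1)

Row-insert the values π_1, π_2, … into P one at a time, bumping the leftmost entry strictly greater than the inserted value down to the next row. The recording tableau Q records, in position (i, j), the step at which that cell was added to P.
  Insert 5 (step 1): P = [5];  Q = [1]
  Insert 2 (step 2): P = [2] / [5];  Q = [1] / [2]
  Insert 4 (step 3): P = [2, 4] / [5];  Q = [1, 3] / [2]
  Insert 9 (step 4): P = [2, 4, 9] / [5];  Q = [1, 3, 4] / [2]
  Insert 1 (step 5): P = [1, 4, 9] / [2] / [5];  Q = [1, 3, 4] / [2] / [5]
  Insert 3 (step 6): P = [1, 3, 9] / [2, 4] / [5];  Q = [1, 3, 4] / [2, 6] / [5]
  Insert 6 (step 7): P = [1, 3, 6] / [2, 4, 9] / [5];  Q = [1, 3, 4] / [2, 6, 7] / [5]
  Insert 7 (step 8): P = [1, 3, 6, 7] / [2, 4, 9] / [5];  Q = [1, 3, 4, 8] / [2, 6, 7] / [5]
  Insert 8 (step 9): P = [1, 3, 6, 7, 8] / [2, 4, 9] / [5];  Q = [1, 3, 4, 8, 9] / [2, 6, 7] / [5]
Final shape: (5, 3, 1).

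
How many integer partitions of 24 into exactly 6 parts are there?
p(24, 6 parts) = 199

Partitions of n into exactly k parts are in bijection with partitions of n − k into at most k parts (subtract 1 from each part). So p(24, exactly 6) = p(18, parts ≤ 6). Computing via the recurrence p(m, j) = p(m, j−1) + p(m−j, j) gives 199.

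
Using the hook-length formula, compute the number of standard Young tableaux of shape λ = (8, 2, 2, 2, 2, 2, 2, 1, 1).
# SYT of shape (8, 2, 2, 2, 2, 2, 2, 1, 1) = 86178015

Hook-length formula: f^λ = n! / Π hook(c), product over all cells c of the Young diagram. For λ = (8, 2, 2, 2, 2, 2, 2, 1, 1), n = 22 boxes. Hook lengths by row (left-to-right, top-to-bottom): [16, 13, 6, 5, 4, 3, 2, 1]; [9, 6]; [8, 5]; [7, 4]; [6, 3]; [5, 2]; [4, 1]; [2]; [1]. Product of hooks = 13042778112000. So f^λ = 22! / 13042778112000 = 1124000727777607680000 / 13042778112000 = 86178015.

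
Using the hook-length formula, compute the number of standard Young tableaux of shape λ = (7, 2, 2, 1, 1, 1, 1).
# SYT of shape (7, 2, 2, 1, 1, 1, 1) = 51975

Hook-length formula: f^λ = n! / Π hook(c), product over all cells c of the Young diagram. For λ = (7, 2, 2, 1, 1, 1, 1), n = 15 boxes. Hook lengths by row (left-to-right, top-to-bottom): [13, 8, 5, 4, 3, 2, 1]; [7, 2]; [6, 1]; [4]; [3]; [2]; [1]. Product of hooks = 25159680. So f^λ = 15! / 25159680 = 1307674368000 / 25159680 = 51975.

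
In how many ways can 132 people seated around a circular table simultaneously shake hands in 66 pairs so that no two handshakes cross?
C_66 = 5632681584560312734993915705849145100

These noncrossing handshakes are counted by the Catalan number C_n = (1/(n + 1)) · C(2n, n). For n = 66: C_66 = (1/67) · C(132, 66) = 377389666165540953244592352291892721700/67 = 5632681584560312734993915705849145100.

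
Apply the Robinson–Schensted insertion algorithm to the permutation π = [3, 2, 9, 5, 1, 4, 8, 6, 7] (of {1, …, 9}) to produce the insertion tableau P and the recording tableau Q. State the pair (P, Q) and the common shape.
P = [1, 4, 6, 7] / [2, 5, 8] / [3, 9];  Q = [1, 3, 7, 9] / [2, 4, 8] / [5, 6];  common shape = (4, 3, 2)

Row-insert the values π_1, π_2, … into P one at a time, bumping the leftmost entry strictly greater than the inserted value down to the next row. The recording tableau Q records, in position (i, j), the step at which that cell was added to P.
  Insert 3 (step 1): P = [3];  Q = [1]
  Insert 2 (step 2): P = [2] / [3];  Q = [1] / [2]
  Insert 9 (step 3): P = [2, 9] / [3];  Q = [1, 3] / [2]
  Insert 5 (step 4): P = [2, 5] / [3, 9];  Q = [1, 3] / [2, 4]
  Insert 1 (step 5): P = [1, 5] / [2, 9] / [3];  Q = [1, 3] / [2, 4] / [5]
  Insert 4 (step 6): P = [1, 4] / [2, 5] / [3, 9];  Q = [1, 3] / [2, 4] / [5, 6]
  Insert 8 (step 7): P = [1, 4, 8] / [2, 5] / [3, 9];  Q = [1, 3, 7] / [2, 4] / [5, 6]
  Insert 6 (step 8): P = [1, 4, 6] / [2, 5, 8] / [3, 9];  Q = [1, 3, 7] / [2, 4, 8] / [5, 6]
  Insert 7 (step 9): P = [1, 4, 6, 7] / [2, 5, 8] / [3, 9];  Q = [1, 3, 7, 9] / [2, 4, 8] / [5, 6]
Final shape: (4, 3, 2).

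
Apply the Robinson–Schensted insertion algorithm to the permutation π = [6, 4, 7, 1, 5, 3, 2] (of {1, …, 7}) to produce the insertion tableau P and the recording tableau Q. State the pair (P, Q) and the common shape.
P = [1, 2] / [3, 5] / [4, 7] / [6];  Q = [1, 3] / [2, 5] / [4, 6] / [7];  common shape = (2, 2, 2, 1)

Row-insert the values π_1, π_2, … into P one at a time, bumping the leftmost entry strictly greater than the inserted value down to the next row. The recording tableau Q records, in position (i, j), the step at which that cell was added to P.
  Insert 6 (step 1): P = [6];  Q = [1]
  Insert 4 (step 2): P = [4] / [6];  Q = [1] / [2]
  Insert 7 (step 3): P = [4, 7] / [6];  Q = [1, 3] / [2]
  Insert 1 (step 4): P = [1, 7] / [4] / [6];  Q = [1, 3] / [2] / [4]
  Insert 5 (step 5): P = [1, 5] / [4, 7] / [6];  Q = [1, 3] / [2, 5] / [4]
  Insert 3 (step 6): P = [1, 3] / [4, 5] / [6, 7];  Q = [1, 3] / [2, 5] / [4, 6]
  Insert 2 (step 7): P = [1, 2] / [3, 5] / [4, 7] / [6];  Q = [1, 3] / [2, 5] / [4, 6] / [7]
Final shape: (2, 2, 2, 1).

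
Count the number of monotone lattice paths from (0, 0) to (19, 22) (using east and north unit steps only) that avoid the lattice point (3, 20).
Number of paths = 244662399237

Total paths from (0, 0) to (19, 22): C(41, 19) = 244662670200. Paths through (3, 20): (paths (0, 0) → (3, 20)) × (paths (3, 20) → (19, 22)) = C(23, 3) · C(18, 16) = 1771 · 153 = 270963. Avoidance count = 244662670200 − 270963 = 244662399237.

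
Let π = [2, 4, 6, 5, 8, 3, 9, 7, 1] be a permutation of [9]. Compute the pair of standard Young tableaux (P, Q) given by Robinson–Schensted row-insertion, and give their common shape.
P = [1, 3, 5, 7, 9] / [2, 8] / [4] / [6];  Q = [1, 2, 3, 5, 7] / [4, 8] / [6] / [9];  common shape = (5, 2, 1, 1)

Row-insert the values π_1, π_2, … into P one at a time, bumping the leftmost entry strictly greater than the inserted value down to the next row. The recording tableau Q records, in position (i, j), the step at which that cell was added to P.
  Insert 2 (step 1): P = [2];  Q = [1]
  Insert 4 (step 2): P = [2, 4];  Q = [1, 2]
  Insert 6 (step 3): P = [2, 4, 6];  Q = [1, 2, 3]
  Insert 5 (step 4): P = [2, 4, 5] / [6];  Q = [1, 2, 3] / [4]
  Insert 8 (step 5): P = [2, 4, 5, 8] / [6];  Q = [1, 2, 3, 5] / [4]
  Insert 3 (step 6): P = [2, 3, 5, 8] / [4] / [6];  Q = [1, 2, 3, 5] / [4] / [6]
  Insert 9 (step 7): P = [2, 3, 5, 8, 9] / [4] / [6];  Q = [1, 2, 3, 5, 7] / [4] / [6]
  Insert 7 (step 8): P = [2, 3, 5, 7, 9] / [4, 8] / [6];  Q = [1, 2, 3, 5, 7] / [4, 8] / [6]
  Insert 1 (step 9): P = [1, 3, 5, 7, 9] / [2, 8] / [4] / [6];  Q = [1, 2, 3, 5, 7] / [4, 8] / [6] / [9]
Final shape: (5, 2, 1, 1).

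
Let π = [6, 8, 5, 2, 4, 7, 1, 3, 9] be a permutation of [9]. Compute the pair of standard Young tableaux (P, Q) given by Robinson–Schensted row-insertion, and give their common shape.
P = [1, 3, 7, 9] / [2, 4] / [5, 8] / [6];  Q = [1, 2, 6, 9] / [3, 5] / [4, 8] / [7];  common shape = (4, 2, 2, 1)

Row-insert the values π_1, π_2, … into P one at a time, bumping the leftmost entry strictly greater than the inserted value down to the next row. The recording tableau Q records, in position (i, j), the step at which that cell was added to P.
  Insert 6 (step 1): P = [6];  Q = [1]
  Insert 8 (step 2): P = [6, 8];  Q = [1, 2]
  Insert 5 (step 3): P = [5, 8] / [6];  Q = [1, 2] / [3]
  Insert 2 (step 4): P = [2, 8] / [5] / [6];  Q = [1, 2] / [3] / [4]
  Insert 4 (step 5): P = [2, 4] / [5, 8] / [6];  Q = [1, 2] / [3, 5] / [4]
  Insert 7 (step 6): P = [2, 4, 7] / [5, 8] / [6];  Q = [1, 2, 6] / [3, 5] / [4]
  Insert 1 (step 7): P = [1, 4, 7] / [2, 8] / [5] / [6];  Q = [1, 2, 6] / [3, 5] / [4] / [7]
  Insert 3 (step 8): P = [1, 3, 7] / [2, 4] / [5, 8] / [6];  Q = [1, 2, 6] / [3, 5] / [4, 8] / [7]
  Insert 9 (step 9): P = [1, 3, 7, 9] / [2, 4] / [5, 8] / [6];  Q = [1, 2, 6, 9] / [3, 5] / [4, 8] / [7]
Final shape: (4, 2, 2, 1).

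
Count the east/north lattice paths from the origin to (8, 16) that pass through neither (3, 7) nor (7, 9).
Number of paths = 418111

Inclusion–exclusion. Total paths: C(24, 8) = 735471. Through P₁: C(10, 3)·C(14, 5) = 240240. Through P₂: C(16, 7)·C(8, 1) = 91520. Since P₁ is strictly southwest of P₂, a monotone path through both must visit P₁ then P₂; paths through both = C(10, 3)·C(6, 4)·C(8, 1) = 14400. Avoid both = 735471 − 240240 − 91520 + 14400 = 418111.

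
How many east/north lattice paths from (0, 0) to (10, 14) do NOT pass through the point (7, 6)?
Number of paths = 1678116

Total paths from (0, 0) to (10, 14): C(24, 10) = 1961256. Paths through (7, 6): (paths (0, 0) → (7, 6)) × (paths (7, 6) → (10, 14)) = C(13, 7) · C(11, 3) = 1716 · 165 = 283140. Avoidance count = 1961256 − 283140 = 1678116.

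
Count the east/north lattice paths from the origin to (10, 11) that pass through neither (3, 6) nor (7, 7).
Number of paths = 180768

Inclusion–exclusion. Total paths: C(21, 10) = 352716. Through P₁: C(9, 3)·C(12, 7) = 66528. Through P₂: C(14, 7)·C(7, 3) = 120120. Since P₁ is strictly southwest of P₂, a monotone path through both must visit P₁ then P₂; paths through both = C(9, 3)·C(5, 4)·C(7, 3) = 14700. Avoid both = 352716 − 66528 − 120120 + 14700 = 180768.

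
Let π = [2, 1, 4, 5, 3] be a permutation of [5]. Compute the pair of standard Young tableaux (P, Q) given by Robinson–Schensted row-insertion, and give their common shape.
P = [1, 3, 5] / [2, 4];  Q = [1, 3, 4] / [2, 5];  common shape = (3, 2)

Row-insert the values π_1, π_2, … into P one at a time, bumping the leftmost entry strictly greater than the inserted value down to the next row. The recording tableau Q records, in position (i, j), the step at which that cell was added to P.
  Insert 2 (step 1): P = [2];  Q = [1]
  Insert 1 (step 2): P = [1] / [2];  Q = [1] / [2]
  Insert 4 (step 3): P = [1, 4] / [2];  Q = [1, 3] / [2]
  Insert 5 (step 4): P = [1, 4, 5] / [2];  Q = [1, 3, 4] / [2]
  Insert 3 (step 5): P = [1, 3, 5] / [2, 4];  Q = [1, 3, 4] / [2, 5]
Final shape: (3, 2).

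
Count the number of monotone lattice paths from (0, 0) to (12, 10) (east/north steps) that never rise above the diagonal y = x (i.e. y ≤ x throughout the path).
Number of paths = 149226

By the reflection principle (André's argument), the number of monotone paths to (12, 10) with n ≤ m that never go above y = x is C(22, 12) − C(22, 13) = 646646 − 497420 = 149226.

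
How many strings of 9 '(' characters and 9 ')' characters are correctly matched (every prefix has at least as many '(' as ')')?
C_9 = 4862

These balanced parentheses are counted by the Catalan number C_n = (1/(n + 1)) · C(2n, n). For n = 9: C_9 = (1/10) · C(18, 9) = 48620/10 = 4862.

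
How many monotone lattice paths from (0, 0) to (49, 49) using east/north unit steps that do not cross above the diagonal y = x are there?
C_49 = 509552245179617138054608572

These NE paths below the diagonal are counted by the Catalan number C_n = (1/(n + 1)) · C(2n, n). For n = 49: C_49 = (1/50) · C(98, 49) = 25477612258980856902730428600/50 = 509552245179617138054608572.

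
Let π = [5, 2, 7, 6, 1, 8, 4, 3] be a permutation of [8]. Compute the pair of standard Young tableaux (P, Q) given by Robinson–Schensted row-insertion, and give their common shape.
P = [1, 3, 8] / [2, 4] / [5, 6] / [7];  Q = [1, 3, 6] / [2, 4] / [5, 7] / [8];  common shape = (3, 2, 2, 1)

Row-insert the values π_1, π_2, … into P one at a time, bumping the leftmost entry strictly greater than the inserted value down to the next row. The recording tableau Q records, in position (i, j), the step at which that cell was added to P.
  Insert 5 (step 1): P = [5];  Q = [1]
  Insert 2 (step 2): P = [2] / [5];  Q = [1] / [2]
  Insert 7 (step 3): P = [2, 7] / [5];  Q = [1, 3] / [2]
  Insert 6 (step 4): P = [2, 6] / [5, 7];  Q = [1, 3] / [2, 4]
  Insert 1 (step 5): P = [1, 6] / [2, 7] / [5];  Q = [1, 3] / [2, 4] / [5]
  Insert 8 (step 6): P = [1, 6, 8] / [2, 7] / [5];  Q = [1, 3, 6] / [2, 4] / [5]
  Insert 4 (step 7): P = [1, 4, 8] / [2, 6] / [5, 7];  Q = [1, 3, 6] / [2, 4] / [5, 7]
  Insert 3 (step 8): P = [1, 3, 8] / [2, 4] / [5, 6] / [7];  Q = [1, 3, 6] / [2, 4] / [5, 7] / [8]
Final shape: (3, 2, 2, 1).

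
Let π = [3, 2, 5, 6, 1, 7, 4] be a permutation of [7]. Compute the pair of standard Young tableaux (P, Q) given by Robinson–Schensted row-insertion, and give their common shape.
P = [1, 4, 6, 7] / [2, 5] / [3];  Q = [1, 3, 4, 6] / [2, 7] / [5];  common shape = (4, 2, 1)

Row-insert the values π_1, π_2, … into P one at a time, bumping the leftmost entry strictly greater than the inserted value down to the next row. The recording tableau Q records, in position (i, j), the step at which that cell was added to P.
  Insert 3 (step 1): P = [3];  Q = [1]
  Insert 2 (step 2): P = [2] / [3];  Q = [1] / [2]
  Insert 5 (step 3): P = [2, 5] / [3];  Q = [1, 3] / [2]
  Insert 6 (step 4): P = [2, 5, 6] / [3];  Q = [1, 3, 4] / [2]
  Insert 1 (step 5): P = [1, 5, 6] / [2] / [3];  Q = [1, 3, 4] / [2] / [5]
  Insert 7 (step 6): P = [1, 5, 6, 7] / [2] / [3];  Q = [1, 3, 4, 6] / [2] / [5]
  Insert 4 (step 7): P = [1, 4, 6, 7] / [2, 5] / [3];  Q = [1, 3, 4, 6] / [2, 7] / [5]
Final shape: (4, 2, 1).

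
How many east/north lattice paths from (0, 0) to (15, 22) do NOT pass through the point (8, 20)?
Number of paths = 9252307980

Total paths from (0, 0) to (15, 22): C(37, 15) = 9364199760. Paths through (8, 20): (paths (0, 0) → (8, 20)) × (paths (8, 20) → (15, 22)) = C(28, 8) · C(9, 7) = 3108105 · 36 = 111891780. Avoidance count = 9364199760 − 111891780 = 9252307980.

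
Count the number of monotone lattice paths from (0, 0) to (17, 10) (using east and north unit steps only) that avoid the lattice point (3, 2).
Number of paths = 5238585

Total paths from (0, 0) to (17, 10): C(27, 17) = 8436285. Paths through (3, 2): (paths (0, 0) → (3, 2)) × (paths (3, 2) → (17, 10)) = C(5, 3) · C(22, 14) = 10 · 319770 = 3197700. Avoidance count = 8436285 − 3197700 = 5238585.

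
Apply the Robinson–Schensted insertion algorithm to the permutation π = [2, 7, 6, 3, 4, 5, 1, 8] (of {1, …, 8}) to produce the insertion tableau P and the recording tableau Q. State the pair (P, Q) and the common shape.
P = [1, 3, 4, 5, 8] / [2] / [6] / [7];  Q = [1, 2, 5, 6, 8] / [3] / [4] / [7];  common shape = (5, 1, 1, 1)

Row-insert the values π_1, π_2, … into P one at a time, bumping the leftmost entry strictly greater than the inserted value down to the next row. The recording tableau Q records, in position (i, j), the step at which that cell was added to P.
  Insert 2 (step 1): P = [2];  Q = [1]
  Insert 7 (step 2): P = [2, 7];  Q = [1, 2]
  Insert 6 (step 3): P = [2, 6] / [7];  Q = [1, 2] / [3]
  Insert 3 (step 4): P = [2, 3] / [6] / [7];  Q = [1, 2] / [3] / [4]
  Insert 4 (step 5): P = [2, 3, 4] / [6] / [7];  Q = [1, 2, 5] / [3] / [4]
  Insert 5 (step 6): P = [2, 3, 4, 5] / [6] / [7];  Q = [1, 2, 5, 6] / [3] / [4]
  Insert 1 (step 7): P = [1, 3, 4, 5] / [2] / [6] / [7];  Q = [1, 2, 5, 6] / [3] / [4] / [7]
  Insert 8 (step 8): P = [1, 3, 4, 5, 8] / [2] / [6] / [7];  Q = [1, 2, 5, 6, 8] / [3] / [4] / [7]
Final shape: (5, 1, 1, 1).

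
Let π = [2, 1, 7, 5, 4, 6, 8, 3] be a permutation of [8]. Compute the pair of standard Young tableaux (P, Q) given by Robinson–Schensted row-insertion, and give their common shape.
P = [1, 3, 6, 8] / [2, 4] / [5] / [7];  Q = [1, 3, 6, 7] / [2, 4] / [5] / [8];  common shape = (4, 2, 1, 1)

Row-insert the values π_1, π_2, … into P one at a time, bumping the leftmost entry strictly greater than the inserted value down to the next row. The recording tableau Q records, in position (i, j), the step at which that cell was added to P.
  Insert 2 (step 1): P = [2];  Q = [1]
  Insert 1 (step 2): P = [1] / [2];  Q = [1] / [2]
  Insert 7 (step 3): P = [1, 7] / [2];  Q = [1, 3] / [2]
  Insert 5 (step 4): P = [1, 5] / [2, 7];  Q = [1, 3] / [2, 4]
  Insert 4 (step 5): P = [1, 4] / [2, 5] / [7];  Q = [1, 3] / [2, 4] / [5]
  Insert 6 (step 6): P = [1, 4, 6] / [2, 5] / [7];  Q = [1, 3, 6] / [2, 4] / [5]
  Insert 8 (step 7): P = [1, 4, 6, 8] / [2, 5] / [7];  Q = [1, 3, 6, 7] / [2, 4] / [5]
  Insert 3 (step 8): P = [1, 3, 6, 8] / [2, 4] / [5] / [7];  Q = [1, 3, 6, 7] / [2, 4] / [5] / [8]
Final shape: (4, 2, 1, 1).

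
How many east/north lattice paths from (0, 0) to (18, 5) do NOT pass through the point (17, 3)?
Number of paths = 30229

Total paths from (0, 0) to (18, 5): C(23, 18) = 33649. Paths through (17, 3): (paths (0, 0) → (17, 3)) × (paths (17, 3) → (18, 5)) = C(20, 17) · C(3, 1) = 1140 · 3 = 3420. Avoidance count = 33649 − 3420 = 30229.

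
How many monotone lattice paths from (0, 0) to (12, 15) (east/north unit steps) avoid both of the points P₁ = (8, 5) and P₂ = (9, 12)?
Number of paths = 10422893

Inclusion–exclusion. Total paths: C(27, 12) = 17383860. Through P₁: C(13, 8)·C(14, 4) = 1288287. Through P₂: C(21, 9)·C(6, 3) = 5878600. Since P₁ is strictly southwest of P₂, a monotone path through both must visit P₁ then P₂; paths through both = C(13, 8)·C(8, 1)·C(6, 3) = 205920. Avoid both = 17383860 − 1288287 − 5878600 + 205920 = 10422893.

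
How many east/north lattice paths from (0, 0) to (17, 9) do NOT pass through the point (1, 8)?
Number of paths = 3124397

Total paths from (0, 0) to (17, 9): C(26, 17) = 3124550. Paths through (1, 8): (paths (0, 0) → (1, 8)) × (paths (1, 8) → (17, 9)) = C(9, 1) · C(17, 16) = 9 · 17 = 153. Avoidance count = 3124550 − 153 = 3124397.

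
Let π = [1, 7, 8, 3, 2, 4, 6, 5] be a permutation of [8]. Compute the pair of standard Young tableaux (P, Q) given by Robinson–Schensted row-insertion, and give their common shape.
P = [1, 2, 4, 5] / [3, 6] / [7, 8];  Q = [1, 2, 3, 7] / [4, 6] / [5, 8];  common shape = (4, 2, 2)

Row-insert the values π_1, π_2, … into P one at a time, bumping the leftmost entry strictly greater than the inserted value down to the next row. The recording tableau Q records, in position (i, j), the step at which that cell was added to P.
  Insert 1 (step 1): P = [1];  Q = [1]
  Insert 7 (step 2): P = [1, 7];  Q = [1, 2]
  Insert 8 (step 3): P = [1, 7, 8];  Q = [1, 2, 3]
  Insert 3 (step 4): P = [1, 3, 8] / [7];  Q = [1, 2, 3] / [4]
  Insert 2 (step 5): P = [1, 2, 8] / [3] / [7];  Q = [1, 2, 3] / [4] / [5]
  Insert 4 (step 6): P = [1, 2, 4] / [3, 8] / [7];  Q = [1, 2, 3] / [4, 6] / [5]
  Insert 6 (step 7): P = [1, 2, 4, 6] / [3, 8] / [7];  Q = [1, 2, 3, 7] / [4, 6] / [5]
  Insert 5 (step 8): P = [1, 2, 4, 5] / [3, 6] / [7, 8];  Q = [1, 2, 3, 7] / [4, 6] / [5, 8]
Final shape: (4, 2, 2).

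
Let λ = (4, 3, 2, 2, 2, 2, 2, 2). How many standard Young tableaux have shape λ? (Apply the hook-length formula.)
# SYT of shape (4, 3, 2, 2, 2, 2, 2, 2) = 1410864

Hook-length formula: f^λ = n! / Π hook(c), product over all cells c of the Young diagram. For λ = (4, 3, 2, 2, 2, 2, 2, 2), n = 19 boxes. Hook lengths by row (left-to-right, top-to-bottom): [11, 10, 3, 1]; [9, 8, 1]; [7, 6]; [6, 5]; [5, 4]; [4, 3]; [3, 2]; [2, 1]. Product of hooks = 86220288000. So f^λ = 19! / 86220288000 = 121645100408832000 / 86220288000 = 1410864.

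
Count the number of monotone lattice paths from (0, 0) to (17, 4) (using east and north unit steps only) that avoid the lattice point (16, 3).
Number of paths = 4047

Total paths from (0, 0) to (17, 4): C(21, 17) = 5985. Paths through (16, 3): (paths (0, 0) → (16, 3)) × (paths (16, 3) → (17, 4)) = C(19, 16) · C(2, 1) = 969 · 2 = 1938. Avoidance count = 5985 − 1938 = 4047.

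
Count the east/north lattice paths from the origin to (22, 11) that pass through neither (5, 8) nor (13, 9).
Number of paths = 165348505

Inclusion–exclusion. Total paths: C(33, 22) = 193536720. Through P₁: C(13, 5)·C(20, 17) = 1467180. Through P₂: C(22, 13)·C(11, 9) = 27358100. Since P₁ is strictly southwest of P₂, a monotone path through both must visit P₁ then P₂; paths through both = C(13, 5)·C(9, 8)·C(11, 9) = 637065. Avoid both = 193536720 − 1467180 − 27358100 + 637065 = 165348505.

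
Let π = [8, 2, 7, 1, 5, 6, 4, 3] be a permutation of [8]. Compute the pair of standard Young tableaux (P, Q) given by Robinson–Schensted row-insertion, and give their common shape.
P = [1, 3, 6] / [2, 4] / [5] / [7] / [8];  Q = [1, 3, 6] / [2, 5] / [4] / [7] / [8];  common shape = (3, 2, 1, 1, 1)

Row-insert the values π_1, π_2, … into P one at a time, bumping the leftmost entry strictly greater than the inserted value down to the next row. The recording tableau Q records, in position (i, j), the step at which that cell was added to P.
  Insert 8 (step 1): P = [8];  Q = [1]
  Insert 2 (step 2): P = [2] / [8];  Q = [1] / [2]
  Insert 7 (step 3): P = [2, 7] / [8];  Q = [1, 3] / [2]
  Insert 1 (step 4): P = [1, 7] / [2] / [8];  Q = [1, 3] / [2] / [4]
  Insert 5 (step 5): P = [1, 5] / [2, 7] / [8];  Q = [1, 3] / [2, 5] / [4]
  Insert 6 (step 6): P = [1, 5, 6] / [2, 7] / [8];  Q = [1, 3, 6] / [2, 5] / [4]
  Insert 4 (step 7): P = [1, 4, 6] / [2, 5] / [7] / [8];  Q = [1, 3, 6] / [2, 5] / [4] / [7]
  Insert 3 (step 8): P = [1, 3, 6] / [2, 4] / [5] / [7] / [8];  Q = [1, 3, 6] / [2, 5] / [4] / [7] / [8]
Final shape: (3, 2, 1, 1, 1).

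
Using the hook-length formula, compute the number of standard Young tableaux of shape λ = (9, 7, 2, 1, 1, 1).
# SYT of shape (9, 7, 2, 1, 1, 1) = 97954272

Hook-length formula: f^λ = n! / Π hook(c), product over all cells c of the Young diagram. For λ = (9, 7, 2, 1, 1, 1), n = 21 boxes. Hook lengths by row (left-to-right, top-to-bottom): [14, 10, 8, 7, 6, 5, 4, 2, 1]; [11, 7, 5, 4, 3, 2, 1]; [5, 1]; [3]; [2]; [1]. Product of hooks = 521579520000. So f^λ = 21! / 521579520000 = 51090942171709440000 / 521579520000 = 97954272.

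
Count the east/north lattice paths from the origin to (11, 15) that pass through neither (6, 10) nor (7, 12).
Number of paths = 4785404

Inclusion–exclusion. Total paths: C(26, 11) = 7726160. Through P₁: C(16, 6)·C(10, 5) = 2018016. Through P₂: C(19, 7)·C(7, 4) = 1763580. Since P₁ is strictly southwest of P₂, a monotone path through both must visit P₁ then P₂; paths through both = C(16, 6)·C(3, 1)·C(7, 4) = 840840. Avoid both = 7726160 − 2018016 − 1763580 + 840840 = 4785404.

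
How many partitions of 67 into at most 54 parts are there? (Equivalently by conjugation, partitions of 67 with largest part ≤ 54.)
p(67, parts ≤ 54) = 2679417

Use the recurrence p(n, m) = p(n, m−1) + p(n−m, m): either the largest part is < m (count p(n, m−1)) or the largest part is exactly m (remove one copy of m, count p(n−m, m)). With p(0, ·) = 1 this gives p(67, parts ≤ 54) = 2679417. (By conjugating Young diagrams, this also counts partitions of 67 into at most 54 parts.)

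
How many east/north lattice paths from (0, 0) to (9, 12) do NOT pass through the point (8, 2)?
Number of paths = 293435

Total paths from (0, 0) to (9, 12): C(21, 9) = 293930. Paths through (8, 2): (paths (0, 0) → (8, 2)) × (paths (8, 2) → (9, 12)) = C(10, 8) · C(11, 1) = 45 · 11 = 495. Avoidance count = 293930 − 495 = 293435.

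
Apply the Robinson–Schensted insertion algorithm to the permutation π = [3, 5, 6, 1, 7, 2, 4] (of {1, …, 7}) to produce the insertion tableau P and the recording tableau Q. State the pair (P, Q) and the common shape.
P = [1, 2, 4, 7] / [3, 5, 6];  Q = [1, 2, 3, 5] / [4, 6, 7];  common shape = (4, 3)

Row-insert the values π_1, π_2, … into P one at a time, bumping the leftmost entry strictly greater than the inserted value down to the next row. The recording tableau Q records, in position (i, j), the step at which that cell was added to P.
  Insert 3 (step 1): P = [3];  Q = [1]
  Insert 5 (step 2): P = [3, 5];  Q = [1, 2]
  Insert 6 (step 3): P = [3, 5, 6];  Q = [1, 2, 3]
  Insert 1 (step 4): P = [1, 5, 6] / [3];  Q = [1, 2, 3] / [4]
  Insert 7 (step 5): P = [1, 5, 6, 7] / [3];  Q = [1, 2, 3, 5] / [4]
  Insert 2 (step 6): P = [1, 2, 6, 7] / [3, 5];  Q = [1, 2, 3, 5] / [4, 6]
  Insert 4 (step 7): P = [1, 2, 4, 7] / [3, 5, 6];  Q = [1, 2, 3, 5] / [4, 6, 7]
Final shape: (4, 3).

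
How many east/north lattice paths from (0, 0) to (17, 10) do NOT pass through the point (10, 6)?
Number of paths = 5793645

Total paths from (0, 0) to (17, 10): C(27, 17) = 8436285. Paths through (10, 6): (paths (0, 0) → (10, 6)) × (paths (10, 6) → (17, 10)) = C(16, 10) · C(11, 7) = 8008 · 330 = 2642640. Avoidance count = 8436285 − 2642640 = 5793645.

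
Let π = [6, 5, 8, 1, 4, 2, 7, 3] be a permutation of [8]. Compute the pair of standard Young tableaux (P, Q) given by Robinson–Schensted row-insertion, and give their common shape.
P = [1, 2, 3] / [4, 7] / [5, 8] / [6];  Q = [1, 3, 7] / [2, 5] / [4, 8] / [6];  common shape = (3, 2, 2, 1)

Row-insert the values π_1, π_2, … into P one at a time, bumping the leftmost entry strictly greater than the inserted value down to the next row. The recording tableau Q records, in position (i, j), the step at which that cell was added to P.
  Insert 6 (step 1): P = [6];  Q = [1]
  Insert 5 (step 2): P = [5] / [6];  Q = [1] / [2]
  Insert 8 (step 3): P = [5, 8] / [6];  Q = [1, 3] / [2]
  Insert 1 (step 4): P = [1, 8] / [5] / [6];  Q = [1, 3] / [2] / [4]
  Insert 4 (step 5): P = [1, 4] / [5, 8] / [6];  Q = [1, 3] / [2, 5] / [4]
  Insert 2 (step 6): P = [1, 2] / [4, 8] / [5] / [6];  Q = [1, 3] / [2, 5] / [4] / [6]
  Insert 7 (step 7): P = [1, 2, 7] / [4, 8] / [5] / [6];  Q = [1, 3, 7] / [2, 5] / [4] / [6]
  Insert 3 (step 8): P = [1, 2, 3] / [4, 7] / [5, 8] / [6];  Q = [1, 3, 7] / [2, 5] / [4, 8] / [6]
Final shape: (3, 2, 2, 1).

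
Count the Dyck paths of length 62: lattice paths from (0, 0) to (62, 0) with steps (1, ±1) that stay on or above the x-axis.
C_31 = 14544636039226909

These Dyck paths are counted by the Catalan number C_n = (1/(n + 1)) · C(2n, n). For n = 31: C_31 = (1/32) · C(62, 31) = 465428353255261088/32 = 14544636039226909.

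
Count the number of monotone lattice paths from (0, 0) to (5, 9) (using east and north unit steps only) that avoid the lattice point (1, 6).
Number of paths = 1757

Total paths from (0, 0) to (5, 9): C(14, 5) = 2002. Paths through (1, 6): (paths (0, 0) → (1, 6)) × (paths (1, 6) → (5, 9)) = C(7, 1) · C(7, 4) = 7 · 35 = 245. Avoidance count = 2002 − 245 = 1757.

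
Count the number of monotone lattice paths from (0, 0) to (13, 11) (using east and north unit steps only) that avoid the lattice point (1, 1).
Number of paths = 1202852

Total paths from (0, 0) to (13, 11): C(24, 13) = 2496144. Paths through (1, 1): (paths (0, 0) → (1, 1)) × (paths (1, 1) → (13, 11)) = C(2, 1) · C(22, 12) = 2 · 646646 = 1293292. Avoidance count = 2496144 − 1293292 = 1202852.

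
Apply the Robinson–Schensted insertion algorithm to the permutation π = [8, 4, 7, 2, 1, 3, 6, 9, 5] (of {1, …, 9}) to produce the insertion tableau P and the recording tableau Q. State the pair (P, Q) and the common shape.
P = [1, 3, 5, 9] / [2, 6] / [4, 7] / [8];  Q = [1, 3, 7, 8] / [2, 6] / [4, 9] / [5];  common shape = (4, 2, 2, 1)

Row-insert the values π_1, π_2, … into P one at a time, bumping the leftmost entry strictly greater than the inserted value down to the next row. The recording tableau Q records, in position (i, j), the step at which that cell was added to P.
  Insert 8 (step 1): P = [8];  Q = [1]
  Insert 4 (step 2): P = [4] / [8];  Q = [1] / [2]
  Insert 7 (step 3): P = [4, 7] / [8];  Q = [1, 3] / [2]
  Insert 2 (step 4): P = [2, 7] / [4] / [8];  Q = [1, 3] / [2] / [4]
  Insert 1 (step 5): P = [1, 7] / [2] / [4] / [8];  Q = [1, 3] / [2] / [4] / [5]
  Insert 3 (step 6): P = [1, 3] / [2, 7] / [4] / [8];  Q = [1, 3] / [2, 6] / [4] / [5]
  Insert 6 (step 7): P = [1, 3, 6] / [2, 7] / [4] / [8];  Q = [1, 3, 7] / [2, 6] / [4] / [5]
  Insert 9 (step 8): P = [1, 3, 6, 9] / [2, 7] / [4] / [8];  Q = [1, 3, 7, 8] / [2, 6] / [4] / [5]
  Insert 5 (step 9): P = [1, 3, 5, 9] / [2, 6] / [4, 7] / [8];  Q = [1, 3, 7, 8] / [2, 6] / [4, 9] / [5]
Final shape: (4, 2, 2, 1).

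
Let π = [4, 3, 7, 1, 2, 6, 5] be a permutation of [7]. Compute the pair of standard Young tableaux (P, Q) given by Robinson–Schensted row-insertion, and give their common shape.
P = [1, 2, 5] / [3, 6] / [4, 7];  Q = [1, 3, 6] / [2, 5] / [4, 7];  common shape = (3, 2, 2)

Row-insert the values π_1, π_2, … into P one at a time, bumping the leftmost entry strictly greater than the inserted value down to the next row. The recording tableau Q records, in position (i, j), the step at which that cell was added to P.
  Insert 4 (step 1): P = [4];  Q = [1]
  Insert 3 (step 2): P = [3] / [4];  Q = [1] / [2]
  Insert 7 (step 3): P = [3, 7] / [4];  Q = [1, 3] / [2]
  Insert 1 (step 4): P = [1, 7] / [3] / [4];  Q = [1, 3] / [2] / [4]
  Insert 2 (step 5): P = [1, 2] / [3, 7] / [4];  Q = [1, 3] / [2, 5] / [4]
  Insert 6 (step 6): P = [1, 2, 6] / [3, 7] / [4];  Q = [1, 3, 6] / [2, 5] / [4]
  Insert 5 (step 7): P = [1, 2, 5] / [3, 6] / [4, 7];  Q = [1, 3, 6] / [2, 5] / [4, 7]
Final shape: (3, 2, 2).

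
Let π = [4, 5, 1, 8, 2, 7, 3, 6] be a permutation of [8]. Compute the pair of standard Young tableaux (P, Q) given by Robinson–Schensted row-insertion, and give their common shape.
P = [1, 2, 3, 6] / [4, 5, 7] / [8];  Q = [1, 2, 4, 8] / [3, 5, 6] / [7];  common shape = (4, 3, 1)

Row-insert the values π_1, π_2, … into P one at a time, bumping the leftmost entry strictly greater than the inserted value down to the next row. The recording tableau Q records, in position (i, j), the step at which that cell was added to P.
  Insert 4 (step 1): P = [4];  Q = [1]
  Insert 5 (step 2): P = [4, 5];  Q = [1, 2]
  Insert 1 (step 3): P = [1, 5] / [4];  Q = [1, 2] / [3]
  Insert 8 (step 4): P = [1, 5, 8] / [4];  Q = [1, 2, 4] / [3]
  Insert 2 (step 5): P = [1, 2, 8] / [4, 5];  Q = [1, 2, 4] / [3, 5]
  Insert 7 (step 6): P = [1, 2, 7] / [4, 5, 8];  Q = [1, 2, 4] / [3, 5, 6]
  Insert 3 (step 7): P = [1, 2, 3] / [4, 5, 7] / [8];  Q = [1, 2, 4] / [3, 5, 6] / [7]
  Insert 6 (step 8): P = [1, 2, 3, 6] / [4, 5, 7] / [8];  Q = [1, 2, 4, 8] / [3, 5, 6] / [7]
Final shape: (4, 3, 1).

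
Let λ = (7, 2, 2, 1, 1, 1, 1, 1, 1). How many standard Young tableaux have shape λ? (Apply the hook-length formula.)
# SYT of shape (7, 2, 2, 1, 1, 1, 1, 1, 1) = 238238

Hook-length formula: f^λ = n! / Π hook(c), product over all cells c of the Young diagram. For λ = (7, 2, 2, 1, 1, 1, 1, 1, 1), n = 17 boxes. Hook lengths by row (left-to-right, top-to-bottom): [15, 8, 5, 4, 3, 2, 1]; [9, 2]; [8, 1]; [6]; [5]; [4]; [3]; [2]; [1]. Product of hooks = 1492992000. So f^λ = 17! / 1492992000 = 355687428096000 / 1492992000 = 238238.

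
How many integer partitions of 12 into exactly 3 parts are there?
p(12, 3 parts) = 12

Partitions of n into exactly k parts ↔ partitions of n − k into at most k parts (subtract 1 from each part). For n = 12, k = 3, the partitions are: 10+1+1, 9+2+1, 8+3+1, 8+2+2, 7+4+1, 7+3+2, 6+5+1, 6+4+2, 6+3+3, 5+5+2, 5+4+3, 4+4+4. Count = 12.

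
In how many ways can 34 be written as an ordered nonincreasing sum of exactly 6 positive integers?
p(34, 6 parts) = 931

Partitions of n into exactly k parts are in bijection with partitions of n − k into at most k parts (subtract 1 from each part). So p(34, exactly 6) = p(28, parts ≤ 6). Computing via the recurrence p(m, j) = p(m, j−1) + p(m−j, j) gives 931.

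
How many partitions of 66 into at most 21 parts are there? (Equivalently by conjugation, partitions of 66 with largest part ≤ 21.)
p(66, parts ≤ 21) = 1880246

Use the recurrence p(n, m) = p(n, m−1) + p(n−m, m): either the largest part is < m (count p(n, m−1)) or the largest part is exactly m (remove one copy of m, count p(n−m, m)). With p(0, ·) = 1 this gives p(66, parts ≤ 21) = 1880246. (By conjugating Young diagrams, this also counts partitions of 66 into at most 21 parts.)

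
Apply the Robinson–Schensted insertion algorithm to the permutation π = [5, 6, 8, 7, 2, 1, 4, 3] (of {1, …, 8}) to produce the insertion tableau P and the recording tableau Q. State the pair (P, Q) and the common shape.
P = [1, 3, 7] / [2, 4] / [5, 6] / [8];  Q = [1, 2, 3] / [4, 7] / [5, 8] / [6];  common shape = (3, 2, 2, 1)

Row-insert the values π_1, π_2, … into P one at a time, bumping the leftmost entry strictly greater than the inserted value down to the next row. The recording tableau Q records, in position (i, j), the step at which that cell was added to P.
  Insert 5 (step 1): P = [5];  Q = [1]
  Insert 6 (step 2): P = [5, 6];  Q = [1, 2]
  Insert 8 (step 3): P = [5, 6, 8];  Q = [1, 2, 3]
  Insert 7 (step 4): P = [5, 6, 7] / [8];  Q = [1, 2, 3] / [4]
  Insert 2 (step 5): P = [2, 6, 7] / [5] / [8];  Q = [1, 2, 3] / [4] / [5]
  Insert 1 (step 6): P = [1, 6, 7] / [2] / [5] / [8];  Q = [1, 2, 3] / [4] / [5] / [6]
  Insert 4 (step 7): P = [1, 4, 7] / [2, 6] / [5] / [8];  Q = [1, 2, 3] / [4, 7] / [5] / [6]
  Insert 3 (step 8): P = [1, 3, 7] / [2, 4] / [5, 6] / [8];  Q = [1, 2, 3] / [4, 7] / [5, 8] / [6]
Final shape: (3, 2, 2, 1).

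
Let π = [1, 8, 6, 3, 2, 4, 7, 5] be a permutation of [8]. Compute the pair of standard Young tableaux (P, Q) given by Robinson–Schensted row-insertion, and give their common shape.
P = [1, 2, 4, 5] / [3, 7] / [6] / [8];  Q = [1, 2, 6, 7] / [3, 8] / [4] / [5];  common shape = (4, 2, 1, 1)

Row-insert the values π_1, π_2, … into P one at a time, bumping the leftmost entry strictly greater than the inserted value down to the next row. The recording tableau Q records, in position (i, j), the step at which that cell was added to P.
  Insert 1 (step 1): P = [1];  Q = [1]
  Insert 8 (step 2): P = [1, 8];  Q = [1, 2]
  Insert 6 (step 3): P = [1, 6] / [8];  Q = [1, 2] / [3]
  Insert 3 (step 4): P = [1, 3] / [6] / [8];  Q = [1, 2] / [3] / [4]
  Insert 2 (step 5): P = [1, 2] / [3] / [6] / [8];  Q = [1, 2] / [3] / [4] / [5]
  Insert 4 (step 6): P = [1, 2, 4] / [3] / [6] / [8];  Q = [1, 2, 6] / [3] / [4] / [5]
  Insert 7 (step 7): P = [1, 2, 4, 7] / [3] / [6] / [8];  Q = [1, 2, 6, 7] / [3] / [4] / [5]
  Insert 5 (step 8): P = [1, 2, 4, 5] / [3, 7] / [6] / [8];  Q = [1, 2, 6, 7] / [3, 8] / [4] / [5]
Final shape: (4, 2, 1, 1).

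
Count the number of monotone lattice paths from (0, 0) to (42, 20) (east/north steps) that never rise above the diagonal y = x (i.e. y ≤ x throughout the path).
Number of paths = 4924395459336045

By the reflection principle (André's argument), the number of monotone paths to (42, 20) with n ≤ m that never go above y = x is C(62, 42) − C(62, 43) = 9206478467454345 − 4282083008118300 = 4924395459336045.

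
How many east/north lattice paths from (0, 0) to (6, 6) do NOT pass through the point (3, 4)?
Number of paths = 574

Total paths from (0, 0) to (6, 6): C(12, 6) = 924. Paths through (3, 4): (paths (0, 0) → (3, 4)) × (paths (3, 4) → (6, 6)) = C(7, 3) · C(5, 3) = 35 · 10 = 350. Avoidance count = 924 − 350 = 574.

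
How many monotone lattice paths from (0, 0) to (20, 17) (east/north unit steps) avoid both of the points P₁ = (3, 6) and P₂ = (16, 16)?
Number of paths = 11576643360

Inclusion–exclusion. Total paths: C(37, 20) = 15905368710. Through P₁: C(9, 3)·C(28, 17) = 1803831120. Through P₂: C(32, 16)·C(5, 4) = 3005401950. Since P₁ is strictly southwest of P₂, a monotone path through both must visit P₁ then P₂; paths through both = C(9, 3)·C(23, 13)·C(5, 4) = 480507720. Avoid both = 15905368710 − 1803831120 − 3005401950 + 480507720 = 11576643360.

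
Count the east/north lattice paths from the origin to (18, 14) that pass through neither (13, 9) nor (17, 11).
Number of paths = 290034240

Inclusion–exclusion. Total paths: C(32, 18) = 471435600. Through P₁: C(22, 13)·C(10, 5) = 125349840. Through P₂: C(28, 17)·C(4, 1) = 85896720. Since P₁ is strictly southwest of P₂, a monotone path through both must visit P₁ then P₂; paths through both = C(22, 13)·C(6, 4)·C(4, 1) = 29845200. Avoid both = 471435600 − 125349840 − 85896720 + 29845200 = 290034240.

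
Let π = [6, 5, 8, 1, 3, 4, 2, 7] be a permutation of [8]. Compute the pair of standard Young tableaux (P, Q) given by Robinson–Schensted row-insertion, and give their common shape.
P = [1, 2, 4, 7] / [3, 8] / [5] / [6];  Q = [1, 3, 6, 8] / [2, 5] / [4] / [7];  common shape = (4, 2, 1, 1)

Row-insert the values π_1, π_2, … into P one at a time, bumping the leftmost entry strictly greater than the inserted value down to the next row. The recording tableau Q records, in position (i, j), the step at which that cell was added to P.
  Insert 6 (step 1): P = [6];  Q = [1]
  Insert 5 (step 2): P = [5] / [6];  Q = [1] / [2]
  Insert 8 (step 3): P = [5, 8] / [6];  Q = [1, 3] / [2]
  Insert 1 (step 4): P = [1, 8] / [5] / [6];  Q = [1, 3] / [2] / [4]
  Insert 3 (step 5): P = [1, 3] / [5, 8] / [6];  Q = [1, 3] / [2, 5] / [4]
  Insert 4 (step 6): P = [1, 3, 4] / [5, 8] / [6];  Q = [1, 3, 6] / [2, 5] / [4]
  Insert 2 (step 7): P = [1, 2, 4] / [3, 8] / [5] / [6];  Q = [1, 3, 6] / [2, 5] / [4] / [7]
  Insert 7 (step 8): P = [1, 2, 4, 7] / [3, 8] / [5] / [6];  Q = [1, 3, 6, 8] / [2, 5] / [4] / [7]
Final shape: (4, 2, 1, 1).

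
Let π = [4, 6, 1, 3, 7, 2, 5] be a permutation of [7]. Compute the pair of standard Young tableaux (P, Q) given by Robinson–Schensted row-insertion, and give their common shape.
P = [1, 2, 5] / [3, 6, 7] / [4];  Q = [1, 2, 5] / [3, 4, 7] / [6];  common shape = (3, 3, 1)

Row-insert the values π_1, π_2, … into P one at a time, bumping the leftmost entry strictly greater than the inserted value down to the next row. The recording tableau Q records, in position (i, j), the step at which that cell was added to P.
  Insert 4 (step 1): P = [4];  Q = [1]
  Insert 6 (step 2): P = [4, 6];  Q = [1, 2]
  Insert 1 (step 3): P = [1, 6] / [4];  Q = [1, 2] / [3]
  Insert 3 (step 4): P = [1, 3] / [4, 6];  Q = [1, 2] / [3, 4]
  Insert 7 (step 5): P = [1, 3, 7] / [4, 6];  Q = [1, 2, 5] / [3, 4]
  Insert 2 (step 6): P = [1, 2, 7] / [3, 6] / [4];  Q = [1, 2, 5] / [3, 4] / [6]
  Insert 5 (step 7): P = [1, 2, 5] / [3, 6, 7] / [4];  Q = [1, 2, 5] / [3, 4, 7] / [6]
Final shape: (3, 3, 1).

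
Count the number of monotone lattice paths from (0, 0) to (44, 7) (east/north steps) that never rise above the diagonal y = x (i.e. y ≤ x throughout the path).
Number of paths = 97765640

By the reflection principle (André's argument), the number of monotone paths to (44, 7) with n ≤ m that never go above y = x is C(51, 44) − C(51, 45) = 115775100 − 18009460 = 97765640.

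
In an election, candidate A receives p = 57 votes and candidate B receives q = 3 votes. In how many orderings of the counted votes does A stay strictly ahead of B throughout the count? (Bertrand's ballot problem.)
Strict-lead orderings = 30798

Total orderings of the 60 votes with 57 for A: C(60, 57) = 34220. By the Bertrand ballot formula (Cycle Lemma / reflection principle), the number of orderings in which A is strictly ahead of B throughout is (p − q)/(p + q) · C(p + q, p) = (57 − 3)/(57 + 3) · 34220 = 30798.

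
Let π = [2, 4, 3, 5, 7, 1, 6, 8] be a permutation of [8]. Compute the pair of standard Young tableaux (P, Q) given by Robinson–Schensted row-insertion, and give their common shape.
P = [1, 3, 5, 6, 8] / [2, 7] / [4];  Q = [1, 2, 4, 5, 8] / [3, 7] / [6];  common shape = (5, 2, 1)

Row-insert the values π_1, π_2, … into P one at a time, bumping the leftmost entry strictly greater than the inserted value down to the next row. The recording tableau Q records, in position (i, j), the step at which that cell was added to P.
  Insert 2 (step 1): P = [2];  Q = [1]
  Insert 4 (step 2): P = [2, 4];  Q = [1, 2]
  Insert 3 (step 3): P = [2, 3] / [4];  Q = [1, 2] / [3]
  Insert 5 (step 4): P = [2, 3, 5] / [4];  Q = [1, 2, 4] / [3]
  Insert 7 (step 5): P = [2, 3, 5, 7] / [4];  Q = [1, 2, 4, 5] / [3]
  Insert 1 (step 6): P = [1, 3, 5, 7] / [2] / [4];  Q = [1, 2, 4, 5] / [3] / [6]
  Insert 6 (step 7): P = [1, 3, 5, 6] / [2, 7] / [4];  Q = [1, 2, 4, 5] / [3, 7] / [6]
  Insert 8 (step 8): P = [1, 3, 5, 6, 8] / [2, 7] / [4];  Q = [1, 2, 4, 5, 8] / [3, 7] / [6]
Final shape: (5, 2, 1).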